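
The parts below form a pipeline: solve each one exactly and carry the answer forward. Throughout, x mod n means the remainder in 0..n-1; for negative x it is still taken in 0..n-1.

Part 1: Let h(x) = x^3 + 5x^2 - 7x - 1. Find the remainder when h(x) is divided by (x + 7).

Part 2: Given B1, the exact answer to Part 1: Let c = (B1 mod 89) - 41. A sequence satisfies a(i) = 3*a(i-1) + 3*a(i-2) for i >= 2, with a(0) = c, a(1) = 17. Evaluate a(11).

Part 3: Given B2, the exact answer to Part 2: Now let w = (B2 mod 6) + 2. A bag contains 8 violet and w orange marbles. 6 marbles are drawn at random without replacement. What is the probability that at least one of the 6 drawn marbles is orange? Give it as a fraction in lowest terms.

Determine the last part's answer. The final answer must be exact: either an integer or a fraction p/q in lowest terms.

422/429

Part 1: remainder = value at the root: 1*(-7)^3 + 5*(-7)^2 - 7*(-7)^1 - 1 = (-343) + (245) + (49) + (-1) = -50; answer -50
Part 2: B1 = -50; c = -2; a(2) = 3*(17) + 3*(-2) = 45; iterating: a(2)=45, a(3)=186, a(4)=693, a(5)=2637, a(6)=9990, a(7)=37881, a(8)=143613, a(9)=544482, a(10)=2064285, a(11)=7826301; answer 7826301
Part 3: B2 = 7826301; w = 5; total draws C(13,6) = 1716; complement C(8,6) = 28; favorable 1716 - 28 = 1688; P = 422/429; answer 422/429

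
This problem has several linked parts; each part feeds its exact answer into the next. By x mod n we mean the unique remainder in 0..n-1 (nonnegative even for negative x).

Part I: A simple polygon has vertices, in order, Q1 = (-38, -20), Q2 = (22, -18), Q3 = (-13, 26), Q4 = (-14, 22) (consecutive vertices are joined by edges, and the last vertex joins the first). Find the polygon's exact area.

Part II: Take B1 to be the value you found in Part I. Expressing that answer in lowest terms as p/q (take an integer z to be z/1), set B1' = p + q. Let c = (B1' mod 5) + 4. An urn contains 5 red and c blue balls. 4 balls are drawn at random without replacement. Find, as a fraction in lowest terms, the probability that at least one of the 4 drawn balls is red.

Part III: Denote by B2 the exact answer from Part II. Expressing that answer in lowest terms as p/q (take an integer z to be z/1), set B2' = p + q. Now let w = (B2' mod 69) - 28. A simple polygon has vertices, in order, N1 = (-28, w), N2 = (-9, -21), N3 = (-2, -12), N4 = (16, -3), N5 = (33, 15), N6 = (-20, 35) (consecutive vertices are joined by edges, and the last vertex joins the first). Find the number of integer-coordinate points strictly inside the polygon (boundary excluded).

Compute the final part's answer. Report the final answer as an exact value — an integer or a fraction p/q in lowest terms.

Part I: cross terms: (-38*-18 - 22*-20)=1124, (22*26 - -13*-18)=338, (-13*22 - -14*26)=78, (-14*-20 - -38*22)=1116; twice the area = |2656| = 2656; area = 1328; answer 1328
Part II: B1 = 1328; threaded value p + q = 1329; c = 8; total draws C(13,4) = 715; complement C(8,4) = 70; favorable 715 - 70 = 645; P = 129/143; answer 129/143
Part III: B2 = 129/143; threaded value p + q = 272; w = 37; cross terms: (-28*-21 - -9*37)=921, (-9*-12 - -2*-21)=66, (-2*-3 - 16*-12)=198, (16*15 - 33*-3)=339, (33*35 - -20*15)=1455, (-20*37 - -28*35)=240; twice the area = |3219| = 3219; area = 3219/2; boundary points = 1 + 1 + 9 + 1 + 1 + 2 = 15; strictly interior points = area - boundary/2 + 1 = 1603; answer 1603

1603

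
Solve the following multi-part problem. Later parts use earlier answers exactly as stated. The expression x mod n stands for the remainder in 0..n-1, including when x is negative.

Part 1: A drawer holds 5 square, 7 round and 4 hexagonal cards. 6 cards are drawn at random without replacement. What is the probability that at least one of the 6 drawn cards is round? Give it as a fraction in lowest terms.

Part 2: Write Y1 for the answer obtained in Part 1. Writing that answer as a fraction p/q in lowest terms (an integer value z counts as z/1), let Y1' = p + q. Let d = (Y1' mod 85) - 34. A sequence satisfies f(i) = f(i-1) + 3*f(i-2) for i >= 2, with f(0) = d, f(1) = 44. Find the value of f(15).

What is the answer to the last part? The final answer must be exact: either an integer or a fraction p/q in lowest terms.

5765579

Part 1: total draws C(16,6) = 8008; complement C(9,6) = 84; favorable 8008 - 84 = 7924; P = 283/286; answer 283/286
Part 2: Y1 = 283/286; threaded value p + q = 569; d = 25; f(2) = 1*(44) + 3*(25) = 119; iterating: f(2)=119, f(3)=251, f(4)=608, f(5)=1361, f(6)=3185, f(7)=7268, f(8)=16823, f(9)=38627, f(10)=89096, f(11)=204977, f(12)=472265, f(13)=1087196, f(14)=2503991, f(15)=5765579; answer 5765579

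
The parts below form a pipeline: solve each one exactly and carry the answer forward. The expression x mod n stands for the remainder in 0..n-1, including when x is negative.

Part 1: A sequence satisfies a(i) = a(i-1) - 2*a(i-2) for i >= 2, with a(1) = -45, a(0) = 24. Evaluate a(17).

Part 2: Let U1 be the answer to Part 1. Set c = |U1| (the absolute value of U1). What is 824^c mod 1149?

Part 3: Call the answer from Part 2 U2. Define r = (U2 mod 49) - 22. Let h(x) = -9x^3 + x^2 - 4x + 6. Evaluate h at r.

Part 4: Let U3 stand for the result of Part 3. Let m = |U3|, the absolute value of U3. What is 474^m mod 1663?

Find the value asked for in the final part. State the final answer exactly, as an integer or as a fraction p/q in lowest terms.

Part 1: a(2) = 1*(-45) - 2*(24) = -93; iterating: a(2)=-93, a(3)=-3, a(4)=183, a(5)=189, a(6)=-177, a(7)=-555, a(8)=-201, a(9)=909, a(10)=1311, a(11)=-507, a(12)=-3129, a(13)=-2115, a(14)=4143, a(15)=8373, a(16)=87, a(17)=-16659; answer -16659
Part 2: U1 = -16659; c = 16659; squarings mod 1149: 824^1=824, 824^2=1066, 824^4=1144, 824^8=25, 824^16=625, 824^32=1114, 824^64=76, 824^128=31, 824^256=961, 824^512=874, 824^1024=940, 824^2048=19, 824^4096=361, 824^8192=484, 824^16384=1009; 824^16659 = 824^1 * 824^2 * 824^16 * 824^256 * 824^16384 = 1004 (mod 1149); answer 1004
Part 3: U2 = 1004; r = 2; -9*(2)^3 + 1*(2)^2 - 4*(2)^1 + 6 = (-72) + (4) + (-8) + (6) = -70; answer -70
Part 4: U3 = -70; m = 70; squarings mod 1663: 474^1=474, 474^2=171, 474^4=970, 474^8=1305, 474^16=113, 474^32=1128, 474^64=189; 474^70 = 474^2 * 474^4 * 474^64 = 217 (mod 1663); answer 217

217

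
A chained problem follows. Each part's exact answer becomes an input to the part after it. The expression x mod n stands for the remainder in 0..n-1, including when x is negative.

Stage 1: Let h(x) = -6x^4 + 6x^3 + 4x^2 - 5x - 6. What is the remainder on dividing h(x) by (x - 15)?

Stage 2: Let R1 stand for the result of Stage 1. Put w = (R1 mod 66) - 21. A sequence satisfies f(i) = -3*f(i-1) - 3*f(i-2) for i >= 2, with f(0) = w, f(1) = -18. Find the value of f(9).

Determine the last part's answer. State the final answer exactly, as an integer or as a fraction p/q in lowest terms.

Stage 1: remainder = value at the root: -6*(15)^4 + 6*(15)^3 + 4*(15)^2 - 5*(15)^1 - 6 = (-303750) + (20250) + (900) + (-75) + (-6) = -282681; answer -282681
Stage 2: R1 = -282681; w = 42; f(2) = -3*(-18) - 3*(42) = -72; iterating: f(2)=-72, f(3)=270, f(4)=-594, f(5)=972, f(6)=-1134, f(7)=486, f(8)=1944, f(9)=-7290; answer -7290

-7290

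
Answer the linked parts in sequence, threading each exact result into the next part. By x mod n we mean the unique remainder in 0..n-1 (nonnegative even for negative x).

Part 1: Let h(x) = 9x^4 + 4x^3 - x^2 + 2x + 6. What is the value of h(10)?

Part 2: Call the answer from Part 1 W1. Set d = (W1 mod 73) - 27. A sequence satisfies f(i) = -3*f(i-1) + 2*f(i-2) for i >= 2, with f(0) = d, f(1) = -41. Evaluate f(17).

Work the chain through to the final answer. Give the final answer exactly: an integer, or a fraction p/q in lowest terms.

-30564568793

Part 1: 9*(10)^4 + 4*(10)^3 - 1*(10)^2 + 2*(10)^1 + 6 = (90000) + (4000) + (-100) + (20) + (6) = 93926; answer 93926
Part 2: W1 = 93926; d = 21; f(2) = -3*(-41) + 2*(21) = 165; iterating: f(2)=165, f(3)=-577, f(4)=2061, f(5)=-7337, f(6)=26133, f(7)=-93073, f(8)=331485, f(9)=-1180601, f(10)=4204773, f(11)=-14975521, f(12)=53336109, f(13)=-189959369, f(14)=676550325, f(15)=-2409569713, f(16)=8581809789, f(17)=-30564568793; answer -30564568793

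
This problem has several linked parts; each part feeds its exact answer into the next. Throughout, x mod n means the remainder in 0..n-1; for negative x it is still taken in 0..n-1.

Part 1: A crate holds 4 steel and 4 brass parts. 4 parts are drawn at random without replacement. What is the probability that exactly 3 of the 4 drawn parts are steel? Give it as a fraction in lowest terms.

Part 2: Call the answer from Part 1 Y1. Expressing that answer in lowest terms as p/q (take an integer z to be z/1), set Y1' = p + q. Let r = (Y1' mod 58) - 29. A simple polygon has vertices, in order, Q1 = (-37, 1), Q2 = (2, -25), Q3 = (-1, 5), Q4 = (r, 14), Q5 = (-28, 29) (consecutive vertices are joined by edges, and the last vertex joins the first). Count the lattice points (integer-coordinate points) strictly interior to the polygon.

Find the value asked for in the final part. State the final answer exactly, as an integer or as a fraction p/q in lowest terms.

1323

Part 1: total draws C(8,4) = 70; favorable C(4,3)*C(4,1) = 16; P = 8/35; answer 8/35
Part 2: Y1 = 8/35; threaded value p + q = 43; r = 14; cross terms: (-37*-25 - 2*1)=923, (2*5 - -1*-25)=-15, (-1*14 - 14*5)=-84, (14*29 - -28*14)=798, (-28*1 - -37*29)=1045; twice the area = |2667| = 2667; area = 2667/2; boundary points = 13 + 3 + 3 + 3 + 1 = 23; strictly interior points = area - boundary/2 + 1 = 1323; answer 1323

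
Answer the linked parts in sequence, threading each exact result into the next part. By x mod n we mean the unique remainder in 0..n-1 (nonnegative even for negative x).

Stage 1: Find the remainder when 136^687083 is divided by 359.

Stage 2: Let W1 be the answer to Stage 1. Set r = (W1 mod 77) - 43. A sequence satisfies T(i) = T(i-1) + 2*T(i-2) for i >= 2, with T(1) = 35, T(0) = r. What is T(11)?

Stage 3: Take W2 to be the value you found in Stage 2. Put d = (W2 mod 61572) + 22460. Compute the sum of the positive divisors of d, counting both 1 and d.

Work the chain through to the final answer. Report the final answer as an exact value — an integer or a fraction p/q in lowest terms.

Stage 1: squarings mod 359: 136^1=136, 136^2=187, 136^4=146, 136^8=135, 136^16=275, 136^32=235, 136^64=298, 136^128=131, 136^256=288, 136^512=15, 136^1024=225, 136^2048=6, 136^4096=36, 136^8192=219, 136^16384=214, 136^32768=203, 136^65536=283, 136^131072=32, 136^262144=306, 136^524288=296; 136^687083 = 136^1 * 136^2 * 136^8 * 136^32 * 136^64 * 136^128 * 136^256 * 136^512 * 136^2048 * 136^4096 * 136^8192 * 136^16384 * 136^131072 * 136^524288 = 45 (mod 359); answer 45
Stage 2: W1 = 45; r = 2; T(2) = 1*(35) + 2*(2) = 39; iterating: T(2)=39, T(3)=109, T(4)=187, T(5)=405, T(6)=779, T(7)=1589, T(8)=3147, T(9)=6325, T(10)=12619, T(11)=25269; answer 25269
Stage 3: W2 = 25269; d = 47729; 47729 = 11 * 4339; sigma = (1 + 11) * (1 + 4339) = 12 * 4340 = 52080; answer 52080

52080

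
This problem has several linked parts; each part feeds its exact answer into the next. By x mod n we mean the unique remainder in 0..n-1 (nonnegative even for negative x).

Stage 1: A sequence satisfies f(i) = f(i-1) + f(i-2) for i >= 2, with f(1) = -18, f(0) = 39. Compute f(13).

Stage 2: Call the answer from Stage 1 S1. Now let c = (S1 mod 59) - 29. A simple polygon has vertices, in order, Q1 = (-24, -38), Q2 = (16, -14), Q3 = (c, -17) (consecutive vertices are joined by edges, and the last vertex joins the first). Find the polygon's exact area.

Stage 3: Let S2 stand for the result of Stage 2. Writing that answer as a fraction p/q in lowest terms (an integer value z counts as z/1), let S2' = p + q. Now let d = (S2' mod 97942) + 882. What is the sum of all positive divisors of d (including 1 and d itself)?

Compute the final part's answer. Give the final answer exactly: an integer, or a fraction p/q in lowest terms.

Stage 1: f(2) = 1*(-18) + 1*(39) = 21; iterating: f(2)=21, f(3)=3, f(4)=24, f(5)=27, f(6)=51, f(7)=78, f(8)=129, f(9)=207, f(10)=336, f(11)=543, f(12)=879, f(13)=1422; answer 1422
Stage 2: S1 = 1422; c = -23; cross terms: (-24*-14 - 16*-38)=944, (16*-17 - -23*-14)=-594, (-23*-38 - -24*-17)=466; twice the area = |816| = 816; area = 408; answer 408
Stage 3: S2 = 408; threaded value p + q = 409; d = 1291; 1291 is prime, so its only divisors are 1 and 1291; sigma = 1 + 1291 = 1292; answer 1292

1292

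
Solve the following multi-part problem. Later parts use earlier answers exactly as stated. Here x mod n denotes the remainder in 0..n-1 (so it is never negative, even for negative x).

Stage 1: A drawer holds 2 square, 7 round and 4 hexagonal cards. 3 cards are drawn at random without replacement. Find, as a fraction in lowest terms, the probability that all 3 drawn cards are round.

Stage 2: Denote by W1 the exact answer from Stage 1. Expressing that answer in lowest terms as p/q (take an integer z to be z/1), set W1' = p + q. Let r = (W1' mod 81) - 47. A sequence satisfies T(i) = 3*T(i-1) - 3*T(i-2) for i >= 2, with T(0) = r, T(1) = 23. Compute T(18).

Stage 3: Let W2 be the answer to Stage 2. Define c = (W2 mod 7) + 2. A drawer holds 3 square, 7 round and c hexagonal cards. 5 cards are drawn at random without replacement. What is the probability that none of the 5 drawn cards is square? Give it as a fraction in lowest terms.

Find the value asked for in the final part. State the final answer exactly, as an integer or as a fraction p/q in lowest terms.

24/91

Stage 1: total draws C(13,3) = 286; favorable C(7,3) = 35; P = 35/286; answer 35/286
Stage 2: W1 = 35/286; threaded value p + q = 321; r = 31; T(2) = 3*(23) - 3*(31) = -24; iterating: T(2)=-24, T(3)=-141, T(4)=-351, T(5)=-630, T(6)=-837, T(7)=-621, T(8)=648, T(9)=3807, T(10)=9477, T(11)=17010, T(12)=22599, T(13)=16767, T(14)=-17496, T(15)=-102789, T(16)=-255879, T(17)=-459270, T(18)=-610173; answer -610173
Stage 3: W2 = -610173; c = 5; total draws C(15,5) = 3003; favorable C(12,5) = 792; P = 24/91; answer 24/91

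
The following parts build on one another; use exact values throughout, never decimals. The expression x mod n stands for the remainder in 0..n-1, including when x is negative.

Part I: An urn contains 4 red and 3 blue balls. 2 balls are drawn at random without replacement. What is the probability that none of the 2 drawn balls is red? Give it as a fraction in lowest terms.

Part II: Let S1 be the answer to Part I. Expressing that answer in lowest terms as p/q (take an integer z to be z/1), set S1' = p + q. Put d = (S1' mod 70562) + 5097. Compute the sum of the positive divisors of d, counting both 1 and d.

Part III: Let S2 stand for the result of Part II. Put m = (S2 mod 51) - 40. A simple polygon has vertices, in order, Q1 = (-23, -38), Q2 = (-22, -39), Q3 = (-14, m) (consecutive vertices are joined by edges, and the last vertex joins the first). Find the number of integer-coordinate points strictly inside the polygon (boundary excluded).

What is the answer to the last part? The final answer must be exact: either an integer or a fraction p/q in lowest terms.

Part I: total draws C(7,2) = 21; favorable C(3,2) = 3; P = 1/7; answer 1/7
Part II: S1 = 1/7; threaded value p + q = 8; d = 5105; 5105 = 5 * 1021; sigma = (1 + 5) * (1 + 1021) = 6 * 1022 = 6132; answer 6132
Part III: S2 = 6132; m = -28; cross terms: (-23*-39 - -22*-38)=61, (-22*-28 - -14*-39)=70, (-14*-38 - -23*-28)=-112; twice the area = |19| = 19; area = 19/2; boundary points = 1 + 1 + 1 = 3; strictly interior points = area - boundary/2 + 1 = 9; answer 9

9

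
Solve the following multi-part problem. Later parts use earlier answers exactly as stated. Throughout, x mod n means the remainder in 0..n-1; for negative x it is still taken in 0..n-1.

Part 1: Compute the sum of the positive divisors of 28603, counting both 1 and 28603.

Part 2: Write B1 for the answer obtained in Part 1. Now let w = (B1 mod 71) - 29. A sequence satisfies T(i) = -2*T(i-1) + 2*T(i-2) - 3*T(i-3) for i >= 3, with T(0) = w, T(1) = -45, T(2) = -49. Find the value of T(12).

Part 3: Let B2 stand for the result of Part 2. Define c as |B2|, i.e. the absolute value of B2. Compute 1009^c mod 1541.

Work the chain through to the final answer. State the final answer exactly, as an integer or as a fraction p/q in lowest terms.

1065

Part 1: 28603 is prime, so its only divisors are 1 and 28603; sigma = 1 + 28603 = 28604; answer 28604
Part 2: B1 = 28604; w = 33; T(3) = -2*(-49) + 2*(-45) - 3*(33) = -91; iterating: T(3)=-91, T(4)=219, T(5)=-473, T(6)=1657, T(7)=-4917, T(8)=14567, T(9)=-43939, T(10)=131763, T(11)=-395105, T(12)=1185553; answer 1185553
Part 3: B2 = 1185553; c = 1185553; squarings mod 1541: 1009^1=1009, 1009^2=1021, 1009^4=725, 1009^8=144, 1009^16=703, 1009^32=1089, 1009^64=892, 1009^128=508, 1009^256=717, 1009^512=936, 1009^1024=808, 1009^2048=1021, 1009^4096=725, 1009^8192=144, 1009^16384=703, 1009^32768=1089, 1009^65536=892, 1009^131072=508, 1009^262144=717, 1009^524288=936, 1009^1048576=808; 1009^1185553 = 1009^1 * 1009^16 * 1009^256 * 1009^512 * 1009^1024 * 1009^4096 * 1009^131072 * 1009^1048576 = 1065 (mod 1541); answer 1065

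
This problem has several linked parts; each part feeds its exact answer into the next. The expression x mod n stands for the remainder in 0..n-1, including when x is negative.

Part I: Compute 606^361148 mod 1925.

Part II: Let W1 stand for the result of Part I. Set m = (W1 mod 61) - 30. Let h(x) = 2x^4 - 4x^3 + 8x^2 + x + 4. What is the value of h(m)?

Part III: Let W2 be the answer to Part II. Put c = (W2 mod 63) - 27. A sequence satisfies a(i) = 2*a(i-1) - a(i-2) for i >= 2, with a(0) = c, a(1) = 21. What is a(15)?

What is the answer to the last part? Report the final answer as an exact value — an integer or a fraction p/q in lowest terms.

Part I: squarings mod 1925: 606^1=606, 606^2=1486, 606^4=221, 606^8=716, 606^16=606, 606^32=1486, 606^64=221, 606^128=716, 606^256=606, 606^512=1486, 606^1024=221, 606^2048=716, 606^4096=606, 606^8192=1486, 606^16384=221, 606^32768=716, 606^65536=606, 606^131072=1486, 606^262144=221; 606^361148 = 606^4 * 606^8 * 606^16 * 606^32 * 606^128 * 606^512 * 606^32768 * 606^65536 * 606^262144 = 716 (mod 1925); answer 716
Part II: W1 = 716; m = 15; 2*(15)^4 - 4*(15)^3 + 8*(15)^2 + 1*(15)^1 + 4 = (101250) + (-13500) + (1800) + (15) + (4) = 89569; answer 89569
Part III: W2 = 89569; c = 19; a(2) = 2*(21) - 1*(19) = 23; iterating: a(2)=23, a(3)=25, a(4)=27, a(5)=29, a(6)=31, a(7)=33, a(8)=35, a(9)=37, a(10)=39, a(11)=41, a(12)=43, a(13)=45, a(14)=47, a(15)=49; answer 49

49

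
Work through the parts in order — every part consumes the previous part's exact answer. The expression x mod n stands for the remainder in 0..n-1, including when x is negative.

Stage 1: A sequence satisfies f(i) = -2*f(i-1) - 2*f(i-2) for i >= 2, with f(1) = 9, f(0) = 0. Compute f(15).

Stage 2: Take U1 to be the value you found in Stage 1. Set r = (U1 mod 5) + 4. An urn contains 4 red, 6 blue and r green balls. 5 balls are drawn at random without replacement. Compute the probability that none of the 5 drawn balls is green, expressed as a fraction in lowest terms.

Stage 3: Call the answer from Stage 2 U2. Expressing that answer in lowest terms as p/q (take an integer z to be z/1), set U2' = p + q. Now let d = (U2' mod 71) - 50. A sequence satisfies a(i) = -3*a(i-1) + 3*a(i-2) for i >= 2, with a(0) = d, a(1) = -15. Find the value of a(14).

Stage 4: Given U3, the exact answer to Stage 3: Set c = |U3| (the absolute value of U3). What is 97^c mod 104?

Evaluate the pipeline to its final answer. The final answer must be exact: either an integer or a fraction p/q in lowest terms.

25

Stage 1: f(2) = -2*(9) - 2*(0) = -18; iterating: f(2)=-18, f(3)=18, f(4)=0, f(5)=-36, f(6)=72, f(7)=-72, f(8)=0, f(9)=144, f(10)=-288, f(11)=288, f(12)=0, f(13)=-576, f(14)=1152, f(15)=-1152; answer -1152
Stage 2: U1 = -1152; r = 7; total draws C(17,5) = 6188; favorable C(10,5) = 252; P = 9/221; answer 9/221
Stage 3: U2 = 9/221; threaded value p + q = 230; d = -33; a(2) = -3*(-15) + 3*(-33) = -54; iterating: a(2)=-54, a(3)=117, a(4)=-513, a(5)=1890, a(6)=-7209, a(7)=27297, a(8)=-103518, a(9)=392445, a(10)=-1487889, a(11)=5641002, a(12)=-21386673, a(13)=81083025, a(14)=-307409094; answer -307409094
Stage 4: U3 = -307409094; c = 307409094; squarings mod 104: 97^1=97, 97^2=49, 97^4=9, 97^8=81, 97^16=9, 97^32=81, 97^64=9, 97^128=81, 97^256=9, 97^512=81, 97^1024=9, 97^2048=81, 97^4096=9, 97^8192=81, 97^16384=9, 97^32768=81, 97^65536=9, 97^131072=81, 97^262144=9, 97^524288=81, 97^1048576=9, 97^2097152=81, 97^4194304=9, 97^8388608=81, 97^16777216=9, 97^33554432=81, 97^67108864=9, 97^134217728=81, 97^268435456=9; 97^307409094 = 97^2 * 97^4 * 97^64 * 97^128 * 97^4096 * 97^8192 * 97^32768 * 97^131072 * 97^1048576 * 97^4194304 * 97^33554432 * 97^268435456 = 25 (mod 104); answer 25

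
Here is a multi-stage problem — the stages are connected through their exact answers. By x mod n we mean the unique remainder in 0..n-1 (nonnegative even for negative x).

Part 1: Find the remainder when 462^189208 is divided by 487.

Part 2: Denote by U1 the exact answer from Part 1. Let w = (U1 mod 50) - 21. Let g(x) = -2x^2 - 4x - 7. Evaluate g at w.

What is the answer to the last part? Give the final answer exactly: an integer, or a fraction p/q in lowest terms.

-1063

Part 1: squarings mod 487: 462^1=462, 462^2=138, 462^4=51, 462^8=166, 462^16=284, 462^32=301, 462^64=19, 462^128=361, 462^256=292, 462^512=39, 462^1024=60, 462^2048=191, 462^4096=443, 462^8192=475, 462^16384=144, 462^32768=282, 462^65536=143, 462^131072=482; 462^189208 = 462^8 * 462^16 * 462^256 * 462^512 * 462^8192 * 462^16384 * 462^32768 * 462^131072 = 443 (mod 487); answer 443
Part 2: U1 = 443; w = 22; -2*(22)^2 - 4*(22)^1 - 7 = (-968) + (-88) + (-7) = -1063; answer -1063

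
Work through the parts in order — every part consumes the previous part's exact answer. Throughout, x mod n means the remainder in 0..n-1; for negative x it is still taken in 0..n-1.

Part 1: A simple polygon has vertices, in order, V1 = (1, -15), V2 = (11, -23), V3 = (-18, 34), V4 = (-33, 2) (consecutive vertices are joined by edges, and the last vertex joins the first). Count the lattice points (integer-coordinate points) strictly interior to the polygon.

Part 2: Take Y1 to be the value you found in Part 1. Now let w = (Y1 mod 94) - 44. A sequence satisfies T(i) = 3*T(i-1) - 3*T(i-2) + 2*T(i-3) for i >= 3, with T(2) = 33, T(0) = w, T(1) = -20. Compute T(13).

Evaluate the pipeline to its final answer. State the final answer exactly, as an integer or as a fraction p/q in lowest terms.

240220

Part 1: cross terms: (1*-23 - 11*-15)=142, (11*34 - -18*-23)=-40, (-18*2 - -33*34)=1086, (-33*-15 - 1*2)=493; twice the area = |1681| = 1681; area = 1681/2; boundary points = 2 + 1 + 1 + 17 = 21; strictly interior points = area - boundary/2 + 1 = 831; answer 831
Part 2: Y1 = 831; w = 35; T(3) = 3*(33) - 3*(-20) + 2*(35) = 229; iterating: T(3)=229, T(4)=548, T(5)=1023, T(6)=1883, T(7)=3676, T(8)=7425, T(9)=15013, T(10)=30116, T(11)=60159, T(12)=120155, T(13)=240220; answer 240220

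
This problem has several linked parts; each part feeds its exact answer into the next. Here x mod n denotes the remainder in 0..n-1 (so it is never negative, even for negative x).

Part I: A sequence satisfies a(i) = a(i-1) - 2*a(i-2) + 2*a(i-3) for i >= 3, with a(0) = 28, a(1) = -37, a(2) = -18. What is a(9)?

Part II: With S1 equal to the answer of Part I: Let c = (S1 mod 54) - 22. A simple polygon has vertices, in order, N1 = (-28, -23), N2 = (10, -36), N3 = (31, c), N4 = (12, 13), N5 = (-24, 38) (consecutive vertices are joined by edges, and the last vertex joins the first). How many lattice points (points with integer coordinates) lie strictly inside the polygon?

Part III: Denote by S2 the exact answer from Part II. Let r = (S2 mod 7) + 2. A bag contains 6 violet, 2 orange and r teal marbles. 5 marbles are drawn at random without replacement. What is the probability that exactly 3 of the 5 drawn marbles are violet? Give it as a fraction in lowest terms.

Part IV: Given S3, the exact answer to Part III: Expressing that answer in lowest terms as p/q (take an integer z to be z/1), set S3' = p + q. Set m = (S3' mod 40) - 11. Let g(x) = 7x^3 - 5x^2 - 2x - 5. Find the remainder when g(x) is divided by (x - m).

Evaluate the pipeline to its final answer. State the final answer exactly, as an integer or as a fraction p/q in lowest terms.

Part I: a(3) = 1*(-18) - 2*(-37) + 2*(28) = 112; iterating: a(3)=112, a(4)=74, a(5)=-186, a(6)=-110, a(7)=410, a(8)=258, a(9)=-782; answer -782
Part II: S1 = -782; c = 6; cross terms: (-28*-36 - 10*-23)=1238, (10*6 - 31*-36)=1176, (31*13 - 12*6)=331, (12*38 - -24*13)=768, (-24*-23 - -28*38)=1616; twice the area = |5129| = 5129; area = 5129/2; boundary points = 1 + 21 + 1 + 1 + 1 = 25; strictly interior points = area - boundary/2 + 1 = 2553; answer 2553
Part III: S2 = 2553; r = 7; total draws C(15,5) = 3003; favorable C(6,3)*C(9,2) = 720; P = 240/1001; answer 240/1001
Part IV: S3 = 240/1001; threaded value p + q = 1241; m = -10; remainder = value at the root: 7*(-10)^3 - 5*(-10)^2 - 2*(-10)^1 - 5 = (-7000) + (-500) + (20) + (-5) = -7485; answer -7485

-7485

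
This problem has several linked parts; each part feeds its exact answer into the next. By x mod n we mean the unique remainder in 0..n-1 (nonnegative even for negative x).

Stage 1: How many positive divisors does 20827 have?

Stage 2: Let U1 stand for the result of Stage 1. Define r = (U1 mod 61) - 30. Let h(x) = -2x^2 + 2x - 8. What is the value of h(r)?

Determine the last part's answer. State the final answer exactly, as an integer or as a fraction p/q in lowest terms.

Stage 1: 20827 = 59 * 353; number of divisors = (1+1) * (1+1) = 4; answer 4
Stage 2: U1 = 4; r = -26; -2*(-26)^2 + 2*(-26)^1 - 8 = (-1352) + (-52) + (-8) = -1412; answer -1412

-1412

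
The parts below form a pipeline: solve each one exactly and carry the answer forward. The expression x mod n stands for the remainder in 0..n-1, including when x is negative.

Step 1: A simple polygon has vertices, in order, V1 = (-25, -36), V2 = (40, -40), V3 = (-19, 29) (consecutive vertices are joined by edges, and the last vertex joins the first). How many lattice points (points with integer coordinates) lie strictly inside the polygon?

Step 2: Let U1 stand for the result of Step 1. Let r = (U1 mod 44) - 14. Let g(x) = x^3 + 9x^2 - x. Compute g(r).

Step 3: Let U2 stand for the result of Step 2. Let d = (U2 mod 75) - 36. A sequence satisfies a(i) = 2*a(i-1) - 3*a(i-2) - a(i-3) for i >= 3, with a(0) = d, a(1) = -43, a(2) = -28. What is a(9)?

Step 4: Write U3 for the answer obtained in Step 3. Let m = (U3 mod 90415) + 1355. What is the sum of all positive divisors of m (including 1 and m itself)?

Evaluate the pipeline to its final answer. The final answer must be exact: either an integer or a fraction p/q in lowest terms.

205800

Step 1: cross terms: (-25*-40 - 40*-36)=2440, (40*29 - -19*-40)=400, (-19*-36 - -25*29)=1409; twice the area = |4249| = 4249; area = 4249/2; boundary points = 1 + 1 + 1 = 3; strictly interior points = area - boundary/2 + 1 = 2124; answer 2124
Step 2: U1 = 2124; r = -2; 1*(-2)^3 + 9*(-2)^2 - 1*(-2)^1 = (-8) + (36) + (2) = 30; answer 30
Step 3: U2 = 30; d = -6; a(3) = 2*(-28) - 3*(-43) - 1*(-6) = 79; iterating: a(3)=79, a(4)=285, a(5)=361, a(6)=-212, a(7)=-1792, a(8)=-3309, a(9)=-1030; answer -1030
Step 4: U3 = -1030; m = 90740; 90740 = 2^2 * 5 * 13 * 349; sigma = (1 + 2 + 4) * (1 + 5) * (1 + 13) * (1 + 349) = 7 * 6 * 14 * 350 = 205800; answer 205800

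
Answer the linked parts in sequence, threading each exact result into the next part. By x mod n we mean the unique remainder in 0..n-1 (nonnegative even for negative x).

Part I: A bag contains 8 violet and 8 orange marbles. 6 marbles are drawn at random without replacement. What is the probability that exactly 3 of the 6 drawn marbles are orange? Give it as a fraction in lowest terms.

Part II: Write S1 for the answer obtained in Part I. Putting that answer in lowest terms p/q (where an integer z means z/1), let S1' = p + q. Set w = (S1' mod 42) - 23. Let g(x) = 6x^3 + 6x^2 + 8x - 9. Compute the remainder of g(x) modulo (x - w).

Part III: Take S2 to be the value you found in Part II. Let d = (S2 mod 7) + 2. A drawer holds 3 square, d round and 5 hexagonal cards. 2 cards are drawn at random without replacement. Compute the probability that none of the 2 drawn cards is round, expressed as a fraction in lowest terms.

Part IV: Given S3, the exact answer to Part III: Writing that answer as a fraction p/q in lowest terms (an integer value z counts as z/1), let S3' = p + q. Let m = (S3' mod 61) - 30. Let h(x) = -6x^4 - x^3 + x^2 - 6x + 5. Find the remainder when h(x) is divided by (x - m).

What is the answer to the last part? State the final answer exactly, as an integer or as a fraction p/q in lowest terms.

Part I: total draws C(16,6) = 8008; favorable C(8,3)*C(8,3) = 3136; P = 56/143; answer 56/143
Part II: S1 = 56/143; threaded value p + q = 199; w = 8; remainder = value at the root: 6*(8)^3 + 6*(8)^2 + 8*(8)^1 - 9 = (3072) + (384) + (64) + (-9) = 3511; answer 3511
Part III: S2 = 3511; d = 6; total draws C(14,2) = 91; favorable C(8,2) = 28; P = 4/13; answer 4/13
Part IV: S3 = 4/13; threaded value p + q = 17; m = -13; remainder = value at the root: -6*(-13)^4 - 1*(-13)^3 + 1*(-13)^2 - 6*(-13)^1 + 5 = (-171366) + (2197) + (169) + (78) + (5) = -168917; answer -168917

-168917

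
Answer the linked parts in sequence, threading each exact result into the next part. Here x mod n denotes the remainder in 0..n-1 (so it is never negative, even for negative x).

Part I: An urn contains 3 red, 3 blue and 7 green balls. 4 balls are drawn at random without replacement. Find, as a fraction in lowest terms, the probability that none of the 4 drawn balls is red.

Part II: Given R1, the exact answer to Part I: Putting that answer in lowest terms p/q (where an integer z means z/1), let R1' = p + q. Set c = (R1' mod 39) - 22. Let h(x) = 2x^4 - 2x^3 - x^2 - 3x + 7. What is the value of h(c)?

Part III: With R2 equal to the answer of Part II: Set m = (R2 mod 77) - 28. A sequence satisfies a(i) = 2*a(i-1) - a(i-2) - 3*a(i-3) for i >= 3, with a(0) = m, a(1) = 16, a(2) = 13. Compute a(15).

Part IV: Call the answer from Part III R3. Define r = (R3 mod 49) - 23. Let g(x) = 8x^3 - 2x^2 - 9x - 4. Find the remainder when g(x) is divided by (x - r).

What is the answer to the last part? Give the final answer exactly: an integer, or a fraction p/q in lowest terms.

-5917

Part I: total draws C(13,4) = 715; favorable C(10,4) = 210; P = 42/143; answer 42/143
Part II: R1 = 42/143; threaded value p + q = 185; c = 7; 2*(7)^4 - 2*(7)^3 - 1*(7)^2 - 3*(7)^1 + 7 = (4802) + (-686) + (-49) + (-21) + (7) = 4053; answer 4053
Part III: R2 = 4053; m = 21; a(3) = 2*(13) - 1*(16) - 3*(21) = -53; iterating: a(3)=-53, a(4)=-167, a(5)=-320, a(6)=-314, a(7)=193, a(8)=1660, a(9)=4069, a(10)=5899, a(11)=2749, a(12)=-12608, a(13)=-45662, a(14)=-86963, a(15)=-90440; answer -90440
Part IV: R3 = -90440; r = -9; remainder = value at the root: 8*(-9)^3 - 2*(-9)^2 - 9*(-9)^1 - 4 = (-5832) + (-162) + (81) + (-4) = -5917; answer -5917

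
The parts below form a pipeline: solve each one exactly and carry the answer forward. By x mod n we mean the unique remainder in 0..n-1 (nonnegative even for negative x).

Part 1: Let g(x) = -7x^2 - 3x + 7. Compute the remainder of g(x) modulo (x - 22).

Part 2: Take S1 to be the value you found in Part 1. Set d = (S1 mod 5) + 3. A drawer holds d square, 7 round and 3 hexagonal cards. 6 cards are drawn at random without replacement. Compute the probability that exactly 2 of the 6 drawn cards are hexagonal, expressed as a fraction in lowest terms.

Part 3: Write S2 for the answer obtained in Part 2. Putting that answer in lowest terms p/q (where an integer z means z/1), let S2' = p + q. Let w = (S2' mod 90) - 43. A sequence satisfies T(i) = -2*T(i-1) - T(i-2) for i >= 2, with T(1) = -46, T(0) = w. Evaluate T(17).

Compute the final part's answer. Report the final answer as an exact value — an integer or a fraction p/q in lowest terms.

Part 1: remainder = value at the root: -7*(22)^2 - 3*(22)^1 + 7 = (-3388) + (-66) + (7) = -3447; answer -3447
Part 2: S1 = -3447; d = 6; total draws C(16,6) = 8008; favorable C(3,2)*C(13,4) = 2145; P = 15/56; answer 15/56
Part 3: S2 = 15/56; threaded value p + q = 71; w = 28; T(2) = -2*(-46) - 1*(28) = 64; iterating: T(2)=64, T(3)=-82, T(4)=100, T(5)=-118, T(6)=136, T(7)=-154, T(8)=172, T(9)=-190, T(10)=208, T(11)=-226, T(12)=244, T(13)=-262, T(14)=280, T(15)=-298, T(16)=316, T(17)=-334; answer -334

-334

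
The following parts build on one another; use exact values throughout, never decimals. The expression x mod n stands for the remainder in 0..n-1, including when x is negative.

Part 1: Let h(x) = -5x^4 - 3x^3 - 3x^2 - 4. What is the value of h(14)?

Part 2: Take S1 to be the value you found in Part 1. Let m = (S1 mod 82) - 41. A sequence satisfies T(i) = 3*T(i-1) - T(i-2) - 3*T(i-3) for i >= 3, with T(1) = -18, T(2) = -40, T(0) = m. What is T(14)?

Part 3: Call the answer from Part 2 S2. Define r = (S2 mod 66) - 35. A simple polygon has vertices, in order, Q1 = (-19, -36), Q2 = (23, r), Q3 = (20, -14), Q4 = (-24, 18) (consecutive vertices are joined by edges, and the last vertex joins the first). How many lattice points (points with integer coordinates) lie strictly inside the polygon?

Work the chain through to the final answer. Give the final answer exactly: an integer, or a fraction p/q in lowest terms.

Part 1: -5*(14)^4 - 3*(14)^3 - 3*(14)^2 - 4 = (-192080) + (-8232) + (-588) + (-4) = -200904; answer -200904
Part 2: S1 = -200904; m = 37; T(3) = 3*(-40) - 1*(-18) - 3*(37) = -213; iterating: T(3)=-213, T(4)=-545, T(5)=-1302, T(6)=-2722, T(7)=-5229, T(8)=-9059, T(9)=-13782, T(10)=-16600, T(11)=-8841, T(12)=31423, T(13)=152910, T(14)=453830; answer 453830
Part 3: S2 = 453830; r = -21; cross terms: (-19*-21 - 23*-36)=1227, (23*-14 - 20*-21)=98, (20*18 - -24*-14)=24, (-24*-36 - -19*18)=1206; twice the area = |2555| = 2555; area = 2555/2; boundary points = 3 + 1 + 4 + 1 = 9; strictly interior points = area - boundary/2 + 1 = 1274; answer 1274

1274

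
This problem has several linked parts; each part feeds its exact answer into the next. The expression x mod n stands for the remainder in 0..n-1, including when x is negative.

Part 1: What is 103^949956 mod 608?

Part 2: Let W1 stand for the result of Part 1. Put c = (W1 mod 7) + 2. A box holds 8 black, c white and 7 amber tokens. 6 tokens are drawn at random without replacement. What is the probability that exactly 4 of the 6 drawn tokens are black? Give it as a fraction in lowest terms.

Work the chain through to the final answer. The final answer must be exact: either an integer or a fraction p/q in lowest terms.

Part 1: squarings mod 608: 103^1=103, 103^2=273, 103^4=353, 103^8=577, 103^16=353, 103^32=577, 103^64=353, 103^128=577, 103^256=353, 103^512=577, 103^1024=353, 103^2048=577, 103^4096=353, 103^8192=577, 103^16384=353, 103^32768=577, 103^65536=353, 103^131072=577, 103^262144=353, 103^524288=577; 103^949956 = 103^4 * 103^64 * 103^128 * 103^512 * 103^1024 * 103^2048 * 103^4096 * 103^8192 * 103^16384 * 103^131072 * 103^262144 * 103^524288 = 1 (mod 608); answer 1
Part 2: W1 = 1; c = 3; total draws C(18,6) = 18564; favorable C(8,4)*C(10,2) = 3150; P = 75/442; answer 75/442

75/442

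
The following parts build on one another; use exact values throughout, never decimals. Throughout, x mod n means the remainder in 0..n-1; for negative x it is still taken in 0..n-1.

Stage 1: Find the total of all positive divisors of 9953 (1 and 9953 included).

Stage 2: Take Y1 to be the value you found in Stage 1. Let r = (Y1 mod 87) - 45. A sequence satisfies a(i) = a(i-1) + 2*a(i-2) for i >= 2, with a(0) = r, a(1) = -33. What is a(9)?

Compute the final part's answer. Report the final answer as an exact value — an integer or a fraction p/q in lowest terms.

Stage 1: 9953 = 37 * 269; sigma = (1 + 37) * (1 + 269) = 38 * 270 = 10260; answer 10260
Stage 2: Y1 = 10260; r = 36; a(2) = 1*(-33) + 2*(36) = 39; iterating: a(2)=39, a(3)=-27, a(4)=51, a(5)=-3, a(6)=99, a(7)=93, a(8)=291, a(9)=477; answer 477

477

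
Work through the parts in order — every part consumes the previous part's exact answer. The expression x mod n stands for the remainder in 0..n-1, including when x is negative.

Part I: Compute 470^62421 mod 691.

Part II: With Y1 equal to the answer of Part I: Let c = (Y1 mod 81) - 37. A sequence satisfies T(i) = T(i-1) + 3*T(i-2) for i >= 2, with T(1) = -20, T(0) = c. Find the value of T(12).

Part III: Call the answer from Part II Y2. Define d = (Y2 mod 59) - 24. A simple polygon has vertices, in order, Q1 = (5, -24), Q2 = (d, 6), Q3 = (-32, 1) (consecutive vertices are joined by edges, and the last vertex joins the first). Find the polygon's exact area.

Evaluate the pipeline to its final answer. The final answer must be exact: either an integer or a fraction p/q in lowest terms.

Part I: squarings mod 691: 470^1=470, 470^2=471, 470^4=30, 470^8=209, 470^16=148, 470^32=483, 470^64=422, 470^128=497, 470^256=322, 470^512=34, 470^1024=465, 470^2048=633, 470^4096=600, 470^8192=680, 470^16384=121, 470^32768=130; 470^62421 = 470^1 * 470^4 * 470^16 * 470^64 * 470^128 * 470^256 * 470^512 * 470^4096 * 470^8192 * 470^16384 * 470^32768 = 496 (mod 691); answer 496
Part II: Y1 = 496; c = -27; T(2) = 1*(-20) + 3*(-27) = -101; iterating: T(2)=-101, T(3)=-161, T(4)=-464, T(5)=-947, T(6)=-2339, T(7)=-5180, T(8)=-12197, T(9)=-27737, T(10)=-64328, T(11)=-147539, T(12)=-340523; answer -340523
Part III: Y2 = -340523; d = 1; cross terms: (5*6 - 1*-24)=54, (1*1 - -32*6)=193, (-32*-24 - 5*1)=763; twice the area = |1010| = 1010; area = 505; answer 505

505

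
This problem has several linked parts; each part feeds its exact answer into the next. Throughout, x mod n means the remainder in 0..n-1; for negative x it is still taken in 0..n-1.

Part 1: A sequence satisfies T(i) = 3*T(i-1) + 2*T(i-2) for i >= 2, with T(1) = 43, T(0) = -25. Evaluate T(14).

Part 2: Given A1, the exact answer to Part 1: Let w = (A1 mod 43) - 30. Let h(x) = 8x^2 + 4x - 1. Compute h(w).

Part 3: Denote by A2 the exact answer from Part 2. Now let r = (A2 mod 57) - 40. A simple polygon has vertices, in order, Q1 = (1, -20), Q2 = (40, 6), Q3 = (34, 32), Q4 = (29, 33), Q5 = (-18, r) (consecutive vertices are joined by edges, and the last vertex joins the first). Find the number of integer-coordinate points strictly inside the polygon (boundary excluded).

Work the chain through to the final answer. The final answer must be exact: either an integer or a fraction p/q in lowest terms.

1218

Part 1: T(2) = 3*(43) + 2*(-25) = 79; iterating: T(2)=79, T(3)=323, T(4)=1127, T(5)=4027, T(6)=14335, T(7)=51059, T(8)=181847, T(9)=647659, T(10)=2306671, T(11)=8215331, T(12)=29259335, T(13)=104208667, T(14)=371144671; answer 371144671
Part 2: A1 = 371144671; w = -12; 8*(-12)^2 + 4*(-12)^1 - 1 = (1152) + (-48) + (-1) = 1103; answer 1103
Part 3: A2 = 1103; r = -20; cross terms: (1*6 - 40*-20)=806, (40*32 - 34*6)=1076, (34*33 - 29*32)=194, (29*-20 - -18*33)=14, (-18*-20 - 1*-20)=380; twice the area = |2470| = 2470; area = 1235; boundary points = 13 + 2 + 1 + 1 + 19 = 36; strictly interior points = area - boundary/2 + 1 = 1218; answer 1218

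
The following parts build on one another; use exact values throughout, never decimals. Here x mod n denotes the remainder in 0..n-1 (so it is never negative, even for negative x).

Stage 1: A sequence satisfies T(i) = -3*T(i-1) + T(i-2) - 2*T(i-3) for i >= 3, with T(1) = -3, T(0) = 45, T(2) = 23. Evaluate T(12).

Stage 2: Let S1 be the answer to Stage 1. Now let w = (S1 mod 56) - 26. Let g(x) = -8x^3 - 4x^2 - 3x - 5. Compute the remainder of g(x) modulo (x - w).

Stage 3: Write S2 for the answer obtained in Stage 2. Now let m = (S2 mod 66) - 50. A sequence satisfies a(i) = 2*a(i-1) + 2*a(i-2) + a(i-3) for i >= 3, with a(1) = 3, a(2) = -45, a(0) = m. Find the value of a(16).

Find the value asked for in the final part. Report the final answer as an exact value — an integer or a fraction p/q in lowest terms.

-88324057

Stage 1: T(3) = -3*(23) + 1*(-3) - 2*(45) = -162; iterating: T(3)=-162, T(4)=515, T(5)=-1753, T(6)=6098, T(7)=-21077, T(8)=72835, T(9)=-251778, T(10)=870323, T(11)=-3008417, T(12)=10399130; answer 10399130
Stage 2: S1 = 10399130; w = 16; remainder = value at the root: -8*(16)^3 - 4*(16)^2 - 3*(16)^1 - 5 = (-32768) + (-1024) + (-48) + (-5) = -33845; answer -33845
Stage 3: S2 = -33845; m = -37; a(3) = 2*(-45) + 2*(3) + 1*(-37) = -121; iterating: a(3)=-121, a(4)=-329, a(5)=-945, a(6)=-2669, a(7)=-7557, a(8)=-21397, a(9)=-60577, a(10)=-171505, a(11)=-485561, a(12)=-1374709, a(13)=-3892045, a(14)=-11019069, a(15)=-31196937, a(16)=-88324057; answer -88324057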